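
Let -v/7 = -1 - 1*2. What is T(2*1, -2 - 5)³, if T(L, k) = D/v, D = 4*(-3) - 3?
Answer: -125/343 ≈ -0.36443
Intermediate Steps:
v = 21 (v = -7*(-1 - 1*2) = -7*(-1 - 2) = -7*(-3) = 21)
D = -15 (D = -12 - 3 = -15)
T(L, k) = -5/7 (T(L, k) = -15/21 = -15*1/21 = -5/7)
T(2*1, -2 - 5)³ = (-5/7)³ = -125/343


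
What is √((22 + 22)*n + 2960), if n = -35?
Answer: 2*√355 ≈ 37.683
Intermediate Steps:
√((22 + 22)*n + 2960) = √((22 + 22)*(-35) + 2960) = √(44*(-35) + 2960) = √(-1540 + 2960) = √1420 = 2*√355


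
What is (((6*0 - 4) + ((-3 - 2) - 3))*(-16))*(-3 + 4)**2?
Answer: 192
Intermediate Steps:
(((6*0 - 4) + ((-3 - 2) - 3))*(-16))*(-3 + 4)**2 = (((0 - 4) + (-5 - 3))*(-16))*1**2 = ((-4 - 8)*(-16))*1 = -12*(-16)*1 = 192*1 = 192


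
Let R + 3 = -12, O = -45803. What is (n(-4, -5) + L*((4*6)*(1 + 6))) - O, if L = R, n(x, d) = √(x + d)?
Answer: 43283 + 3*I ≈ 43283.0 + 3.0*I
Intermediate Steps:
R = -15 (R = -3 - 12 = -15)
n(x, d) = √(d + x)
L = -15
(n(-4, -5) + L*((4*6)*(1 + 6))) - O = (√(-5 - 4) - 15*4*6*(1 + 6)) - 1*(-45803) = (√(-9) - 360*7) + 45803 = (3*I - 15*168) + 45803 = (3*I - 2520) + 45803 = (-2520 + 3*I) + 45803 = 43283 + 3*I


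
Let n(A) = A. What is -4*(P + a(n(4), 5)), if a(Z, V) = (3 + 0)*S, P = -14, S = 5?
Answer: -4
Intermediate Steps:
a(Z, V) = 15 (a(Z, V) = (3 + 0)*5 = 3*5 = 15)
-4*(P + a(n(4), 5)) = -4*(-14 + 15) = -4*1 = -4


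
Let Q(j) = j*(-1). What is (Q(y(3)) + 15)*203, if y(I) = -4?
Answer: 3857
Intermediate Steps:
Q(j) = -j
(Q(y(3)) + 15)*203 = (-1*(-4) + 15)*203 = (4 + 15)*203 = 19*203 = 3857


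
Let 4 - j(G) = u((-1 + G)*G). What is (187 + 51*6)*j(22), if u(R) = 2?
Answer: 986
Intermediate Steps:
j(G) = 2 (j(G) = 4 - 1*2 = 4 - 2 = 2)
(187 + 51*6)*j(22) = (187 + 51*6)*2 = (187 + 306)*2 = 493*2 = 986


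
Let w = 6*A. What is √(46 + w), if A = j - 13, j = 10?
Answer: 2*√7 ≈ 5.2915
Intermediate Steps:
A = -3 (A = 10 - 13 = -3)
w = -18 (w = 6*(-3) = -18)
√(46 + w) = √(46 - 18) = √28 = 2*√7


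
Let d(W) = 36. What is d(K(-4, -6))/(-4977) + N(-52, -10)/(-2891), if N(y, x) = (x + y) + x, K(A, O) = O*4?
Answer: 4036/228389 ≈ 0.017672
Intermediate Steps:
K(A, O) = 4*O
N(y, x) = y + 2*x
d(K(-4, -6))/(-4977) + N(-52, -10)/(-2891) = 36/(-4977) + (-52 + 2*(-10))/(-2891) = 36*(-1/4977) + (-52 - 20)*(-1/2891) = -4/553 - 72*(-1/2891) = -4/553 + 72/2891 = 4036/228389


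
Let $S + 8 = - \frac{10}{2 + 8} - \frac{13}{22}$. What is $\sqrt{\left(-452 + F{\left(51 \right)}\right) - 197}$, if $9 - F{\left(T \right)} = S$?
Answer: $\frac{3 i \sqrt{33902}}{22} \approx 25.108 i$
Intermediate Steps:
$S = - \frac{211}{22}$ ($S = -8 - \left(\frac{13}{22} + \frac{10}{2 + 8}\right) = -8 - \left(\frac{13}{22} + \frac{10}{10}\right) = -8 - \frac{35}{22} = - \frac{211}{22} \approx -9.5909$)
$F{\left(T \right)} = \frac{409}{22}$ ($F{\left(T \right)} = 9 - - \frac{211}{22} = 9 + \frac{211}{22} = \frac{409}{22}$)
$\sqrt{\left(-452 + F{\left(51 \right)}\right) - 197} = \sqrt{\left(-452 + \frac{409}{22}\right) - 197} = \sqrt{- \frac{9535}{22} - 197} = \sqrt{- \frac{13869}{22}} = \frac{3 i \sqrt{33902}}{22}$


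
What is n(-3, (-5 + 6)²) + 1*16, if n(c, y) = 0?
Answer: 16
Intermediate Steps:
n(-3, (-5 + 6)²) + 1*16 = 0 + 1*16 = 0 + 16 = 16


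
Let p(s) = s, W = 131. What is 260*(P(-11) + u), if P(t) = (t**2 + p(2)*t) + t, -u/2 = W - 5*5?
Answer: -32240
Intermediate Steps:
u = -212 (u = -2*(131 - 5*5) = -2*(131 - 25) = -2*106 = -212)
P(t) = t**2 + 3*t (P(t) = (t**2 + 2*t) + t = t**2 + 3*t)
260*(P(-11) + u) = 260*(-11*(3 - 11) - 212) = 260*(-11*(-8) - 212) = 260*(88 - 212) = 260*(-124) = -32240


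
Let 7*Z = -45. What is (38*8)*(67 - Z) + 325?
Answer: 158531/7 ≈ 22647.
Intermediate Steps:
Z = -45/7 (Z = (1/7)*(-45) = -45/7 ≈ -6.4286)
(38*8)*(67 - Z) + 325 = (38*8)*(67 - 1*(-45/7)) + 325 = 304*(67 + 45/7) + 325 = 304*(514/7) + 325 = 156256/7 + 325 = 158531/7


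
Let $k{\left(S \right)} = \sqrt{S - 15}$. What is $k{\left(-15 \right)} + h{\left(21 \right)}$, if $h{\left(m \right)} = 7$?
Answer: $7 + i \sqrt{30} \approx 7.0 + 5.4772 i$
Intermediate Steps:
$k{\left(S \right)} = \sqrt{-15 + S}$
$k{\left(-15 \right)} + h{\left(21 \right)} = \sqrt{-15 - 15} + 7 = \sqrt{-30} + 7 = i \sqrt{30} + 7 = 7 + i \sqrt{30}$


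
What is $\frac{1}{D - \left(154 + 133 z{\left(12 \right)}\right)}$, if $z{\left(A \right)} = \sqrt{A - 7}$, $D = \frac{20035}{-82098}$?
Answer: $\frac{1039617400446}{435771732047651} - \frac{896430853332 \sqrt{5}}{435771732047651} \approx -0.0022141$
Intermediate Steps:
$D = - \frac{20035}{82098}$ ($D = 20035 \left(- \frac{1}{82098}\right) = - \frac{20035}{82098} \approx -0.24404$)
$z{\left(A \right)} = \sqrt{-7 + A}$
$\frac{1}{D - \left(154 + 133 z{\left(12 \right)}\right)} = \frac{1}{- \frac{20035}{82098} - \left(154 + 133 \sqrt{-7 + 12}\right)} = \frac{1}{- \frac{20035}{82098} - \left(154 + 133 \sqrt{5}\right)} = \frac{1}{- \frac{12663127}{82098} - 133 \sqrt{5}}$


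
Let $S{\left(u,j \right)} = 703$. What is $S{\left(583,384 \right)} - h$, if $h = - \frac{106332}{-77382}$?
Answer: $\frac{9048869}{12897} \approx 701.63$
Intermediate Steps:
$h = \frac{17722}{12897}$ ($h = \left(-106332\right) \left(- \frac{1}{77382}\right) = \frac{17722}{12897} \approx 1.3741$)
$S{\left(583,384 \right)} - h = 703 - \frac{17722}{12897} = \frac{9048869}{12897}$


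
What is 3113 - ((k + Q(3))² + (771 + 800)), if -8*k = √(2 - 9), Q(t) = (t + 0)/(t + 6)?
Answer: 888191/576 + I*√7/12 ≈ 1542.0 + 0.22048*I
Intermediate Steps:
Q(t) = t/(6 + t)
k = -I*√7/8 (k = -√(2 - 9)/8 = -I*√7/8 ≈ -0.33072*I)
3113 - ((k + Q(3))² + (771 + 800)) = 3113 - ((-I*√7/8 + 3/(6 + 3))² + (771 + 800)) = 3113 - ((-I*√7/8 + 3/9)² + 1571) = 3113 - ((-I*√7/8 + 3*(⅑))² + 1571) = 3113 - ((-I*√7/8 + ⅓)² + 1571) = 3113 - ((⅓ - I*√7/8)² + 1571) = 3113 - (1571 + (⅓ - I*√7/8)²) = 3113 + (-1571 - (⅓ - I*√7/8)²) = 1542 - (⅓ - I*√7/8)²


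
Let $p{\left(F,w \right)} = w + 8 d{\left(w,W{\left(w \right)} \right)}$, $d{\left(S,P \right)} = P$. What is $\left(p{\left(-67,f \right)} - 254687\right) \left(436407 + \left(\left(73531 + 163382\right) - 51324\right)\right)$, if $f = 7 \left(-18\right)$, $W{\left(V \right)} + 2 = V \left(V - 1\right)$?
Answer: $-78877178748$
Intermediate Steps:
$W{\left(V \right)} = -2 + V \left(-1 + V\right)$ ($W{\left(V \right)} = -2 + V \left(V - 1\right) = -2 + V \left(-1 + V\right)$)
$f = -126$
$p{\left(F,w \right)} = -16 - 7 w + 8 w^{2}$ ($p{\left(F,w \right)} = w + 8 \left(-2 + w^{2} - w\right) = w - \left(16 - 8 w^{2} + 8 w\right) = -16 - 7 w + 8 w^{2}$)
$\left(p{\left(-67,f \right)} - 254687\right) \left(436407 + \left(\left(73531 + 163382\right) - 51324\right)\right) = \left(\left(-16 - -882 + 8 \left(-126\right)^{2}\right) - 254687\right) \left(436407 + \left(\left(73531 + 163382\right) - 51324\right)\right) = \left(\left(-16 + 882 + 8 \cdot 15876\right) - 254687\right) \left(436407 + \left(236913 - 51324\right)\right) = \left(\left(-16 + 882 + 127008\right) - 254687\right) \left(436407 + 185589\right) = \left(127874 - 254687\right) 621996 = \left(-126813\right) 621996 = -78877178748$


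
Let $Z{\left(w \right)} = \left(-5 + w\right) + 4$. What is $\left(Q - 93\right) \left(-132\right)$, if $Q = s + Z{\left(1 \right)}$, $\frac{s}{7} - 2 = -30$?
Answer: $38148$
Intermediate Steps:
$s = -196$ ($s = 14 + 7 \left(-30\right) = 14 - 210 = -196$)
$Z{\left(w \right)} = -1 + w$
$Q = -196$ ($Q = -196 + \left(-1 + 1\right) = -196 + 0 = -196$)
$\left(Q - 93\right) \left(-132\right) = \left(-196 - 93\right) \left(-132\right) = \left(-289\right) \left(-132\right) = 38148$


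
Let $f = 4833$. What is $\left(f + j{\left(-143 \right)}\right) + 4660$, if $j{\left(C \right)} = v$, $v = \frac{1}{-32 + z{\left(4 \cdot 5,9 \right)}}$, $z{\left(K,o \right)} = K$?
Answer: $\frac{113915}{12} \approx 9492.9$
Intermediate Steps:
$v = - \frac{1}{12}$ ($v = \frac{1}{-32 + 4 \cdot 5} = \frac{1}{-32 + 20} = \frac{1}{-12} = - \frac{1}{12} \approx -0.083333$)
$j{\left(C \right)} = - \frac{1}{12}$
$\left(f + j{\left(-143 \right)}\right) + 4660 = \left(4833 - \frac{1}{12}\right) + 4660 = \frac{57995}{12} + 4660 = \frac{113915}{12}$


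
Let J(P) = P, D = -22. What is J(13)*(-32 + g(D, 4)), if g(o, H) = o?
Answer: -702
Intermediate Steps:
J(13)*(-32 + g(D, 4)) = 13*(-32 - 22) = 13*(-54) = -702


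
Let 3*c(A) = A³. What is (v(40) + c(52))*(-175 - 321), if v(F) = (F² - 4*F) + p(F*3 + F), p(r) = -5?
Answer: -71876848/3 ≈ -2.3959e+7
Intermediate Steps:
c(A) = A³/3
v(F) = -5 + F² - 4*F (v(F) = (F² - 4*F) - 5 = -5 + F² - 4*F)
(v(40) + c(52))*(-175 - 321) = ((-5 + 40² - 4*40) + (⅓)*52³)*(-175 - 321) = ((-5 + 1600 - 160) + (⅓)*140608)*(-496) = (1435 + 140608/3)*(-496) = (144913/3)*(-496) = -71876848/3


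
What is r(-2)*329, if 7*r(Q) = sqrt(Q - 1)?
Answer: 47*I*sqrt(3) ≈ 81.406*I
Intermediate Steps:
r(Q) = sqrt(-1 + Q)/7 (r(Q) = sqrt(Q - 1)/7 = sqrt(-1 + Q)/7)
r(-2)*329 = (sqrt(-1 - 2)/7)*329 = (sqrt(-3)/7)*329 = ((I*sqrt(3))/7)*329 = (I*sqrt(3)/7)*329 = 47*I*sqrt(3)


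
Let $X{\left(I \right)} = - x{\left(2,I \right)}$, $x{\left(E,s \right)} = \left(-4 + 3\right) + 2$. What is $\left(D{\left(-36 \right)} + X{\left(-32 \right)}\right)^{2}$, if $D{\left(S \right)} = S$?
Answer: $1369$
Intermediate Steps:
$x{\left(E,s \right)} = 1$ ($x{\left(E,s \right)} = -1 + 2 = 1$)
$X{\left(I \right)} = -1$ ($X{\left(I \right)} = \left(-1\right) 1 = -1$)
$\left(D{\left(-36 \right)} + X{\left(-32 \right)}\right)^{2} = \left(-36 - 1\right)^{2} = \left(-37\right)^{2} = 1369$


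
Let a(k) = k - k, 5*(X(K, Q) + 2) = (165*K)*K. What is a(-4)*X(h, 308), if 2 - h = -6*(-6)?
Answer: 0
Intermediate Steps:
h = -34 (h = 2 - (-6)*(-6) = 2 - 1*36 = 2 - 36 = -34)
X(K, Q) = -2 + 33*K**2 (X(K, Q) = -2 + ((165*K)*K)/5 = -2 + (165*K**2)/5 = -2 + 33*K**2)
a(k) = 0
a(-4)*X(h, 308) = 0*(-2 + 33*(-34)**2) = 0*(-2 + 33*1156) = 0*(-2 + 38148) = 0*38146 = 0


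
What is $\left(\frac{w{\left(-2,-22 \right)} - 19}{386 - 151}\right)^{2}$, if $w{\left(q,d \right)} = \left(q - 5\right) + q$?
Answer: $\frac{784}{55225} \approx 0.014196$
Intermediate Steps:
$w{\left(q,d \right)} = -5 + 2 q$ ($w{\left(q,d \right)} = \left(-5 + q\right) + q = -5 + 2 q$)
$\left(\frac{w{\left(-2,-22 \right)} - 19}{386 - 151}\right)^{2} = \left(\frac{\left(-5 + 2 \left(-2\right)\right) - 19}{386 - 151}\right)^{2} = \left(\frac{\left(-5 - 4\right) - 19}{235}\right)^{2} = \left(\left(-9 - 19\right) \frac{1}{235}\right)^{2} = \left(\left(-28\right) \frac{1}{235}\right)^{2} = \left(- \frac{28}{235}\right)^{2} = \frac{784}{55225}$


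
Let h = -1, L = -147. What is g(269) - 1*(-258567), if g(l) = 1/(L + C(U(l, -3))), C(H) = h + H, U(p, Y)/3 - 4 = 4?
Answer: 32062307/124 ≈ 2.5857e+5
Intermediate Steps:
U(p, Y) = 24 (U(p, Y) = 12 + 3*4 = 12 + 12 = 24)
C(H) = -1 + H
g(l) = -1/124 (g(l) = 1/(-147 + (-1 + 24)) = 1/(-147 + 23) = 1/(-124) = -1/124)
g(269) - 1*(-258567) = -1/124 - 1*(-258567) = -1/124 + 258567 = 32062307/124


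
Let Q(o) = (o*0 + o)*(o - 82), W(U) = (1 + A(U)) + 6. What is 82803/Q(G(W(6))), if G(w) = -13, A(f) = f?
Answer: 82803/1235 ≈ 67.047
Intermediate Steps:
W(U) = 7 + U (W(U) = (1 + U) + 6 = 7 + U)
Q(o) = o*(-82 + o) (Q(o) = (0 + o)*(-82 + o) = o*(-82 + o))
82803/Q(G(W(6))) = 82803/((-13*(-82 - 13))) = 82803/((-13*(-95))) = 82803/1235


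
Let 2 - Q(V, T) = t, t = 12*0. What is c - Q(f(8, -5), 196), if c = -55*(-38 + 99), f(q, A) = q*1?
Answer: -3357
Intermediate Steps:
f(q, A) = q
t = 0
Q(V, T) = 2 (Q(V, T) = 2 - 1*0 = 2 + 0 = 2)
c = -3355 (c = -55*61 = -3355)
c - Q(f(8, -5), 196) = -3355 - 1*2 = -3355 - 2 = -3357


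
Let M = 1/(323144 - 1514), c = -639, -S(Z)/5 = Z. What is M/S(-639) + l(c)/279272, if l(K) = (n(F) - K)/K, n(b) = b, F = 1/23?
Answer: -5907541361/1650147072039900 ≈ -3.5800e-6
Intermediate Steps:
S(Z) = -5*Z
F = 1/23 ≈ 0.043478
l(K) = (1/23 - K)/K
M = 1/321630 ≈ 3.1092e-6
M/S(-639) + l(c)/279272 = 1/(321630*((-5*(-639)))) + ((1/23 - 1*(-639))/(-639))/279272 = (1/321630)/3195 - (1/23 + 639)/639*(1/279272) = (1/321630)*(1/3195) - 1/639*14698/23*(1/279272) = 1/1027607850 - 14698/14697*1/279272 = 1/1027607850 - 7349/2052230292 = -5907541361/1650147072039900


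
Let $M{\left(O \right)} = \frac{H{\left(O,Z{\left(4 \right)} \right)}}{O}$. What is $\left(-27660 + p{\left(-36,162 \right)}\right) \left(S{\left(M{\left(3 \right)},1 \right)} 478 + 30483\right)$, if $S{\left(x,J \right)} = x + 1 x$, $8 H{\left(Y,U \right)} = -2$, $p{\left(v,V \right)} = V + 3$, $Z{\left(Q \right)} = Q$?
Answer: $-835939650$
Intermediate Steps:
$p{\left(v,V \right)} = 3 + V$
$H{\left(Y,U \right)} = - \frac{1}{4}$ ($H{\left(Y,U \right)} = \frac{1}{8} \left(-2\right) = - \frac{1}{4}$)
$M{\left(O \right)} = - \frac{1}{4 O}$
$S{\left(x,J \right)} = 2 x$ ($S{\left(x,J \right)} = x + x = 2 x$)
$\left(-27660 + p{\left(-36,162 \right)}\right) \left(S{\left(M{\left(3 \right)},1 \right)} 478 + 30483\right) = \left(-27660 + \left(3 + 162\right)\right) \left(2 \left(- \frac{1}{4 \cdot 3}\right) 478 + 30483\right) = \left(-27660 + 165\right) \left(2 \left(\left(- \frac{1}{4}\right) \frac{1}{3}\right) 478 + 30483\right) = - 27495 \left(2 \left(- \frac{1}{12}\right) 478 + 30483\right) = - 27495 \left(\left(- \frac{1}{6}\right) 478 + 30483\right) = - 27495 \left(- \frac{239}{3} + 30483\right) = \left(-27495\right) \frac{91210}{3} = -835939650$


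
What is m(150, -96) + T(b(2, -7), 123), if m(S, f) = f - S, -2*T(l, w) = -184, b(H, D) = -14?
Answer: -154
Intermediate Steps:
T(l, w) = 92 (T(l, w) = -1/2*(-184) = 92)
m(150, -96) + T(b(2, -7), 123) = (-96 - 1*150) + 92 = (-96 - 150) + 92 = -246 + 92 = -154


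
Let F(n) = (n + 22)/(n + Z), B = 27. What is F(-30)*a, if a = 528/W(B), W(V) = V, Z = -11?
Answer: 1408/369 ≈ 3.8157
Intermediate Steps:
F(n) = (22 + n)/(-11 + n) (F(n) = (n + 22)/(n - 11) = (22 + n)/(-11 + n))
a = 176/9 (a = 528/27 = 528*(1/27) = 176/9 ≈ 19.556)
F(-30)*a = ((22 - 30)/(-11 - 30))*(176/9) = (-8/(-41))*(176/9) = -1/41*(-8)*(176/9) = (8/41)*(176/9) = 1408/369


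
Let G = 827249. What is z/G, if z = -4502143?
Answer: -4502143/827249 ≈ -5.4423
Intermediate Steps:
z/G = -4502143/827249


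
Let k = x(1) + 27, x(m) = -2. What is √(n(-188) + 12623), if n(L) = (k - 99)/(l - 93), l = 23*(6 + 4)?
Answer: √236910949/137 ≈ 112.35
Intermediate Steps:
l = 230 (l = 23*10 = 230)
k = 25 (k = -2 + 27 = 25)
n(L) = -74/137 (n(L) = (25 - 99)/(230 - 93) = -74/137)
√(n(-188) + 12623) = √(-74/137 + 12623) = √(1729277/137) = √236910949/137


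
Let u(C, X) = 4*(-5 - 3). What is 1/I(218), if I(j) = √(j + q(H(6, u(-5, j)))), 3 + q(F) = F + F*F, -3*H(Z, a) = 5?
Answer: 3*√1945/1945 ≈ 0.068024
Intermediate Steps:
u(C, X) = -32 (u(C, X) = 4*(-8) = -32)
H(Z, a) = -5/3 (H(Z, a) = -⅓*5 = -5/3)
q(F) = -3 + F + F² (q(F) = -3 + (F + F*F) = -3 + (F + F²) = -3 + F + F²)
I(j) = √(-17/9 + j) (I(j) = √(j + (-3 - 5/3 + (-5/3)²)) = √(j + (-3 - 5/3 + 25/9)) = √(j - 17/9) = √(-17/9 + j))
1/I(218) = 1/(√(-17 + 9*218)/3) = 1/(√(-17 + 1962)/3) = 1/(√1945/3) = 3*√1945/1945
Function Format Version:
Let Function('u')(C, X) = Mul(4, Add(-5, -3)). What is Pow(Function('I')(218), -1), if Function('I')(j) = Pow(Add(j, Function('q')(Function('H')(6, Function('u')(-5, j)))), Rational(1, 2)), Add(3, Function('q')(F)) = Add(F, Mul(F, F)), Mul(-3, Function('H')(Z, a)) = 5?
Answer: Mul(Rational(3, 1945), Pow(1945, Rational(1, 2))) ≈ 0.068024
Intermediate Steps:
Function('u')(C, X) = -32 (Function('u')(C, X) = Mul(4, -8) = -32)
Function('H')(Z, a) = Rational(-5, 3) (Function('H')(Z, a) = Mul(Rational(-1, 3), 5) = Rational(-5, 3))
Function('q')(F) = Add(-3, F, Pow(F, 2)) (Function('q')(F) = Add(-3, Add(F, Mul(F, F))) = Add(-3, Add(F, Pow(F, 2))) = Add(-3, F, Pow(F, 2)))
Function('I')(j) = Pow(Add(Rational(-17, 9), j), Rational(1, 2)) (Function('I')(j) = Pow(Add(j, Add(-3, Rational(-5, 3), Pow(Rational(-5, 3), 2))), Rational(1, 2)) = Pow(Add(j, Add(-3, Rational(-5, 3), Rational(25, 9))), Rational(1, 2)) = Pow(Add(j, Rational(-17, 9)), Rational(1, 2)) = Pow(Add(Rational(-17, 9), j), Rational(1, 2)))
Pow(Function('I')(218), -1) = Pow(Mul(Rational(1, 3), Pow(Add(-17, Mul(9, 218)), Rational(1, 2))), -1) = Pow(Mul(Rational(1, 3), Pow(Add(-17, 1962), Rational(1, 2))), -1) = Pow(Mul(Rational(1, 3), Pow(1945, Rational(1, 2))), -1) = Mul(Rational(3, 1945), Pow(1945, Rational(1, 2)))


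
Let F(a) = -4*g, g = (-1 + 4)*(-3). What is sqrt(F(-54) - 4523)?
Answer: I*sqrt(4487) ≈ 66.985*I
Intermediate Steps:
g = -9 (g = 3*(-3) = -9)
F(a) = 36 (F(a) = -4*(-9) = 36)
sqrt(F(-54) - 4523) = sqrt(36 - 4523) = sqrt(-4487) = I*sqrt(4487)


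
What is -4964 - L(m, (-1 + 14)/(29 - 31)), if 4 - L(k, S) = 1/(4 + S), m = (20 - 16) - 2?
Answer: -24842/5 ≈ -4968.4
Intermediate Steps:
m = 2 (m = 4 - 2 = 2)
L(k, S) = 4 - 1/(4 + S)
-4964 - L(m, (-1 + 14)/(29 - 31)) = -4964 - (15 + 4*((-1 + 14)/(29 - 31)))/(4 + (-1 + 14)/(29 - 31)) = -4964 - (15 + 4*(13/(-2)))/(4 + 13/(-2)) = -4964 - (15 + 4*(13*(-½)))/(4 + 13*(-½)) = -4964 - (15 + 4*(-13/2))/(4 - 13/2) = -4964 - (15 - 26)/(-5/2) = -4964 - (-2)*(-11)/5 = -4964 - 1*22/5 = -4964 - 22/5 = -24842/5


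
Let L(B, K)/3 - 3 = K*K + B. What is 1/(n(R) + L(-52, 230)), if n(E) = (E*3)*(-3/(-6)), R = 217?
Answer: 2/317757 ≈ 6.2941e-6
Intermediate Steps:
L(B, K) = 9 + 3*B + 3*K**2 (L(B, K) = 9 + 3*(K*K + B) = 9 + 3*(K**2 + B) = 9 + 3*(B + K**2) = 9 + (3*B + 3*K**2) = 9 + 3*B + 3*K**2)
n(E) = 3*E/2 (n(E) = (3*E)*(-3*(-1/6)) = (3*E)*(1/2) = 3*E/2)
1/(n(R) + L(-52, 230)) = 1/((3/2)*217 + (9 + 3*(-52) + 3*230**2)) = 1/(651/2 + (9 - 156 + 3*52900)) = 1/(651/2 + (9 - 156 + 158700)) = 1/(651/2 + 158553) = 1/(317757/2) = 2/317757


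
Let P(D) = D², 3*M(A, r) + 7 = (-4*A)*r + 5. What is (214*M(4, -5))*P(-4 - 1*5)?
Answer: 450684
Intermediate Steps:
M(A, r) = -⅔ - 4*A*r/3 (M(A, r) = -7/3 + ((-4*A)*r + 5)/3 = -7/3 + (-4*A*r + 5)/3 = -7/3 + (5 - 4*A*r)/3 = -7/3 + (5/3 - 4*A*r/3) = -⅔ - 4*A*r/3)
(214*M(4, -5))*P(-4 - 1*5) = (214*(-⅔ - 4/3*4*(-5)))*(-4 - 1*5)² = (214*(-⅔ + 80/3))*(-4 - 5)² = (214*26)*(-9)² = 5564*81 = 450684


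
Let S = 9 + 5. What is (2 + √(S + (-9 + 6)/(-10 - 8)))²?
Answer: (12 + √510)²/36 ≈ 33.222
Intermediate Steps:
S = 14
(2 + √(S + (-9 + 6)/(-10 - 8)))² = (2 + √(14 + (-9 + 6)/(-10 - 8)))² = (2 + √(14 - 3/(-18)))² = (2 + √(14 - 3*(-1/18)))² = (2 + √(14 + ⅙))² = (2 + √(85/6))² = (2 + √510/6)²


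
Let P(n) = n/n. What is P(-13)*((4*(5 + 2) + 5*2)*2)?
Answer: 76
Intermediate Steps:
P(n) = 1
P(-13)*((4*(5 + 2) + 5*2)*2) = 1*((4*(5 + 2) + 5*2)*2) = 1*((4*7 + 10)*2) = 1*((28 + 10)*2) = 1*(38*2) = 1*76 = 76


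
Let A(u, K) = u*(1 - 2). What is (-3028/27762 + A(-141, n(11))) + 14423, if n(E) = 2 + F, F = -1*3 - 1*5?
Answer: 202161370/13881 ≈ 14564.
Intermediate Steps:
F = -8 (F = -3 - 5 = -8)
n(E) = -6 (n(E) = 2 - 8 = -6)
A(u, K) = -u (A(u, K) = u*(-1) = -u)
(-3028/27762 + A(-141, n(11))) + 14423 = (-3028/27762 - 1*(-141)) + 14423 = (-3028*1/27762 + 141) + 14423 = (-1514/13881 + 141) + 14423 = 1955707/13881 + 14423 = 202161370/13881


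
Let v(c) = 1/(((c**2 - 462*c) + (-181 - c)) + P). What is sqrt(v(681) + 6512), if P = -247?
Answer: 9*sqrt(1761687414430)/148030 ≈ 80.697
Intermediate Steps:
v(c) = 1/(-428 + c**2 - 463*c) (v(c) = 1/(((c**2 - 462*c) + (-181 - c)) - 247) = 1/((-181 + c**2 - 463*c) - 247) = 1/(-428 + c**2 - 463*c))
sqrt(v(681) + 6512) = sqrt(1/(-428 + 681**2 - 463*681) + 6512) = sqrt(1/(-428 + 463761 - 315303) + 6512) = sqrt(1/148030 + 6512) = sqrt(963971361/148030) = 9*sqrt(1761687414430)/148030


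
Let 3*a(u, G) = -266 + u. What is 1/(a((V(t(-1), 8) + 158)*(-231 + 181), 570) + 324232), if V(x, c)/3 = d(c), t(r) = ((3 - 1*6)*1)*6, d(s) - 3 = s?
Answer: 1/320960 ≈ 3.1157e-6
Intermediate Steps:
d(s) = 3 + s
t(r) = -18 (t(r) = ((3 - 6)*1)*6 = -3*1*6 = -3*6 = -18)
V(x, c) = 9 + 3*c (V(x, c) = 3*(3 + c) = 9 + 3*c)
a(u, G) = -266/3 + u/3 (a(u, G) = (-266 + u)/3 = -266/3 + u/3)
1/(a((V(t(-1), 8) + 158)*(-231 + 181), 570) + 324232) = 1/((-266/3 + (((9 + 3*8) + 158)*(-231 + 181))/3) + 324232) = 1/((-266/3 + (((9 + 24) + 158)*(-50))/3) + 324232) = 1/((-266/3 + ((33 + 158)*(-50))/3) + 324232) = 1/((-266/3 + (191*(-50))/3) + 324232) = 1/((-266/3 + (1/3)*(-9550)) + 324232) = 1/((-266/3 - 9550/3) + 324232) = 1/(-3272 + 324232) = 1/320960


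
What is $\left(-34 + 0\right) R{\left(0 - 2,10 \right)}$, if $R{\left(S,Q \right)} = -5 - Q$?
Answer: $510$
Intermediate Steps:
$\left(-34 + 0\right) R{\left(0 - 2,10 \right)} = \left(-34 + 0\right) \left(-5 - 10\right) = - 34 \left(-5 - 10\right) = \left(-34\right) \left(-15\right) = 510$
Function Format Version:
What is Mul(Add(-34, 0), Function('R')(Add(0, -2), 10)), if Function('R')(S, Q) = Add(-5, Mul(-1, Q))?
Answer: 510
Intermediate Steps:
Mul(Add(-34, 0), Function('R')(Add(0, -2), 10)) = Mul(Add(-34, 0), Add(-5, Mul(-1, 10))) = Mul(-34, Add(-5, -10)) = Mul(-34, -15) = 510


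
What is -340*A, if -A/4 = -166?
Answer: -225760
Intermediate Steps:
A = 664 (A = -4*(-166) = 664)
-340*A = -340*664 = -1*225760 = -225760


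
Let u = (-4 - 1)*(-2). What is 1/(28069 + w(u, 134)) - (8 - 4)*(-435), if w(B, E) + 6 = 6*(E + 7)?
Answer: 50301661/28909 ≈ 1740.0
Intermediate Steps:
u = 10 (u = -5*(-2) = 10)
w(B, E) = 36 + 6*E (w(B, E) = -6 + 6*(E + 7) = -6 + 6*(7 + E) = -6 + (42 + 6*E) = 36 + 6*E)
1/(28069 + w(u, 134)) - (8 - 4)*(-435) = 1/(28069 + (36 + 6*134)) - (8 - 4)*(-435) = 1/(28069 + (36 + 804)) - 4*(-435) = 1/(28069 + 840) - 1*(-1740) = 1/28909 + 1740 = 50301661/28909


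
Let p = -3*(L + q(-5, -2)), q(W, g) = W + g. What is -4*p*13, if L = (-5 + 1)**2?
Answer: 1404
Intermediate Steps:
L = 16 (L = (-4)**2 = 16)
p = -27 (p = -3*(16 + (-5 - 2)) = -3*(16 - 7) = -3*9 = -27)
-4*p*13 = -4*(-27)*13 = 108*13 = 1404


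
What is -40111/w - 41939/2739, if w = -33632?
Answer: -1300628419/92118048 ≈ -14.119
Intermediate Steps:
-40111/w - 41939/2739 = -40111/(-33632) - 41939/2739 = -40111*(-1/33632) - 41939*1/2739 = 40111/33632 - 41939/2739 = -1300628419/92118048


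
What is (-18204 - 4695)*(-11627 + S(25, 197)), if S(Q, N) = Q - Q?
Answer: 266246673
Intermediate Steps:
S(Q, N) = 0
(-18204 - 4695)*(-11627 + S(25, 197)) = (-18204 - 4695)*(-11627 + 0) = -22899*(-11627) = 266246673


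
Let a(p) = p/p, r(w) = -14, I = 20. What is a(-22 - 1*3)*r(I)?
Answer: -14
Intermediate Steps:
a(p) = 1
a(-22 - 1*3)*r(I) = 1*(-14) = -14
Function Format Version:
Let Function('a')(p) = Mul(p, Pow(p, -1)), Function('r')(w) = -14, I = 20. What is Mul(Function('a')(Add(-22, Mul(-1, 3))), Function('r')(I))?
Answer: -14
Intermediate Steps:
Function('a')(p) = 1
Mul(Function('a')(Add(-22, Mul(-1, 3))), Function('r')(I)) = Mul(1, -14) = -14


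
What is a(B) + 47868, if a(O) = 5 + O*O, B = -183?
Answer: 81362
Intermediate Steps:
a(O) = 5 + O²
a(B) + 47868 = (5 + (-183)²) + 47868 = (5 + 33489) + 47868 = 33494 + 47868 = 81362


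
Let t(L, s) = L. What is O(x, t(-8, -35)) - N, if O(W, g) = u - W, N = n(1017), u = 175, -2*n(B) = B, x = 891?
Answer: -415/2 ≈ -207.50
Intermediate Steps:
n(B) = -B/2
N = -1017/2 (N = -½*1017 = -1017/2 ≈ -508.50)
O(W, g) = 175 - W
O(x, t(-8, -35)) - N = (175 - 1*891) - 1*(-1017/2) = (175 - 891) + 1017/2 = -716 + 1017/2 = -415/2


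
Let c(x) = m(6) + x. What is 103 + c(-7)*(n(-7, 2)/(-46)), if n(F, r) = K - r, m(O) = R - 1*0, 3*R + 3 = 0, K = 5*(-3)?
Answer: 2301/23 ≈ 100.04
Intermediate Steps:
K = -15
R = -1 (R = -1 + (⅓)*0 = -1 + 0 = -1)
m(O) = -1 (m(O) = -1 - 1*0 = -1 + 0 = -1)
n(F, r) = -15 - r
c(x) = -1 + x
103 + c(-7)*(n(-7, 2)/(-46)) = 103 + (-1 - 7)*((-15 - 1*2)/(-46)) = 103 - 8*(-15 - 2)*(-1)/46 = 103 - (-136)*(-1)/46 = 103 - 8*17/46 = 103 - 68/23 = 2301/23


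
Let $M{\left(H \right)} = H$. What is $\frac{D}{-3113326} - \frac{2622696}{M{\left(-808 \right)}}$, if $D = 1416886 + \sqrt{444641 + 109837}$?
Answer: $\frac{510260175188}{157222963} - \frac{\sqrt{554478}}{3113326} \approx 3245.5$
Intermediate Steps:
$D = 1416886 + \sqrt{554478} \approx 1.4176 \cdot 10^{6}$
$\frac{D}{-3113326} - \frac{2622696}{M{\left(-808 \right)}} = \frac{1416886 + \sqrt{554478}}{-3113326} - \frac{2622696}{-808} = \left(1416886 + \sqrt{554478}\right) \left(- \frac{1}{3113326}\right) - - \frac{327837}{101} = \left(- \frac{708443}{1556663} - \frac{\sqrt{554478}}{3113326}\right) + \frac{327837}{101} = \frac{510260175188}{157222963} - \frac{\sqrt{554478}}{3113326}$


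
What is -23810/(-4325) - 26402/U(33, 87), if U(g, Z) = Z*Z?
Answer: 13205848/6547185 ≈ 2.0170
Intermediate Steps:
U(g, Z) = Z²
-23810/(-4325) - 26402/U(33, 87) = -23810/(-4325) - 26402/(87²) = -23810*(-1/4325) - 26402/7569 = 4762/865 - 26402*1/7569 = 4762/865 - 26402/7569 = 13205848/6547185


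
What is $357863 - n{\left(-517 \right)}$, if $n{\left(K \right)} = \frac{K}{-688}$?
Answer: $\frac{246209227}{688} \approx 3.5786 \cdot 10^{5}$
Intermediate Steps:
$n{\left(K \right)} = - \frac{K}{688}$ ($n{\left(K \right)} = K \left(- \frac{1}{688}\right) = - \frac{K}{688}$)
$357863 - n{\left(-517 \right)} = 357863 - \left(- \frac{1}{688}\right) \left(-517\right) = 357863 - \frac{517}{688} = \frac{246209227}{688}$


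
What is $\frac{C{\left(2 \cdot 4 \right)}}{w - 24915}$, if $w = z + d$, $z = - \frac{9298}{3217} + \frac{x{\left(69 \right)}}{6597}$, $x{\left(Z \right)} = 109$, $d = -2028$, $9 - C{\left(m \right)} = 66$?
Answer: $\frac{1209685293}{571860125960} \approx 0.0021154$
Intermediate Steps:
$C{\left(m \right)} = -57$ ($C{\left(m \right)} = 9 - 66 = -57$)
$z = - \frac{60988253}{21222549}$ ($z = - \frac{9298}{3217} + \frac{109}{6597} = - \frac{60988253}{21222549} \approx -2.8737$)
$w = - \frac{43100317625}{21222549}$ ($w = - \frac{60988253}{21222549} - 2028 = - \frac{43100317625}{21222549} \approx -2030.9$)
$\frac{C{\left(2 \cdot 4 \right)}}{w - 24915} = - \frac{57}{- \frac{43100317625}{21222549} - 24915} = - \frac{57}{- \frac{571860125960}{21222549}} = \left(-57\right) \left(- \frac{21222549}{571860125960}\right) = \frac{1209685293}{571860125960}$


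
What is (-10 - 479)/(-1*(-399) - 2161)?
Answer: 489/1762 ≈ 0.27753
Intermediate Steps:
(-10 - 479)/(-1*(-399) - 2161) = -489/(399 - 2161) = -489/(-1762) = -489*(-1/1762) = 489/1762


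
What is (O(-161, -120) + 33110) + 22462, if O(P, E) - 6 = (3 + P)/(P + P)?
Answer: 8948137/161 ≈ 55579.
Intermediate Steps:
O(P, E) = 6 + (3 + P)/(2*P) (O(P, E) = 6 + (3 + P)/(P + P) = 6 + (3 + P)/((2*P)) = 6 + (3 + P)*(1/(2*P)) = 6 + (3 + P)/(2*P))
(O(-161, -120) + 33110) + 22462 = ((½)*(3 + 13*(-161))/(-161) + 33110) + 22462 = ((½)*(-1/161)*(3 - 2093) + 33110) + 22462 = ((½)*(-1/161)*(-2090) + 33110) + 22462 = (1045/161 + 33110) + 22462 = 5331755/161 + 22462 = 8948137/161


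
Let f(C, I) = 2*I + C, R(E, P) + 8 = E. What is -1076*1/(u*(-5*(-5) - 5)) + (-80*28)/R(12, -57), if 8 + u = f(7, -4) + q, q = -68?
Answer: -215331/385 ≈ -559.30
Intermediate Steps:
R(E, P) = -8 + E
f(C, I) = C + 2*I
u = -77 (u = -8 + ((7 + 2*(-4)) - 68) = -8 + ((7 - 8) - 68) = -8 + (-1 - 68) = -8 - 69 = -77)
-1076*1/(u*(-5*(-5) - 5)) + (-80*28)/R(12, -57) = -1076*(-1/(77*(-5*(-5) - 5))) + (-80*28)/(-8 + 12) = -1076*(-1/(77*(25 - 5))) - 2240/4 = -1076/(20*(-77)) - 2240*1/4 = -1076/(-1540) - 560 = -1076*(-1/1540) - 560 = 269/385 - 560 = -215331/385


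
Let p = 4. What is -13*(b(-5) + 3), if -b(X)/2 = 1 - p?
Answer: -117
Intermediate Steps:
b(X) = 6 (b(X) = -2*(1 - 1*4) = -2*(1 - 4) = -2*(-3) = 6)
-13*(b(-5) + 3) = -13*(6 + 3) = -13*9 = -117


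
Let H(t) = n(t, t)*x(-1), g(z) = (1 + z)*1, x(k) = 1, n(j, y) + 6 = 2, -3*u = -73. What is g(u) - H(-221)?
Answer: 88/3 ≈ 29.333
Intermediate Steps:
u = 73/3 (u = -1/3*(-73) = 73/3 ≈ 24.333)
n(j, y) = -4 (n(j, y) = -6 + 2 = -4)
g(z) = 1 + z
H(t) = -4 (H(t) = -4*1 = -4)
g(u) - H(-221) = (1 + 73/3) - 1*(-4) = 76/3 + 4 = 88/3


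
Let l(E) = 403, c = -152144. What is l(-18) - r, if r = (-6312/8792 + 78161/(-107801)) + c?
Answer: 18072917296481/118473299 ≈ 1.5255e+5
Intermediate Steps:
r = -18025172556984/118473299 (r = (-6312/8792 + 78161/(-107801)) - 152144 = (-6312*1/8792 + 78161*(-1/107801)) - 152144 = (-789/1099 - 78161/107801) - 152144 = -170953928/118473299 - 152144 = -18025172556984/118473299 ≈ -1.5215e+5)
l(-18) - r = 403 - 1*(-18025172556984/118473299) = 403 + 18025172556984/118473299 = 18072917296481/118473299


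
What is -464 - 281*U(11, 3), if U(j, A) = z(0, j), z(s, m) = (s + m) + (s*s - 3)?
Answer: -2712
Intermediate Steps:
z(s, m) = -3 + m + s + s² (z(s, m) = (m + s) + (s² - 3) = (m + s) + (-3 + s²) = -3 + m + s + s²)
U(j, A) = -3 + j (U(j, A) = -3 + j + 0 + 0² = -3 + j + 0 + 0 = -3 + j)
-464 - 281*U(11, 3) = -464 - 281*(-3 + 11) = -464 - 281*8 = -464 - 2248 = -2712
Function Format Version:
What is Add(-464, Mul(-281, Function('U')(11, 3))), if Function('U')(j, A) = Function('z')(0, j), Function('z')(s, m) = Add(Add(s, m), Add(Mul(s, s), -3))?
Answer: -2712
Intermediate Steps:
Function('z')(s, m) = Add(-3, m, s, Pow(s, 2)) (Function('z')(s, m) = Add(Add(m, s), Add(Pow(s, 2), -3)) = Add(Add(m, s), Add(-3, Pow(s, 2))) = Add(-3, m, s, Pow(s, 2)))
Function('U')(j, A) = Add(-3, j) (Function('U')(j, A) = Add(-3, j, 0, Pow(0, 2)) = Add(-3, j, 0, 0) = Add(-3, j))
Add(-464, Mul(-281, Function('U')(11, 3))) = Add(-464, Mul(-281, Add(-3, 11))) = Add(-464, Mul(-281, 8)) = Add(-464, -2248) = -2712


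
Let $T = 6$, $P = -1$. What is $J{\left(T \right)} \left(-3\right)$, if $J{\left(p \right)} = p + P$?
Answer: $-15$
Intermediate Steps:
$J{\left(p \right)} = -1 + p$ ($J{\left(p \right)} = p - 1 = -1 + p$)
$J{\left(T \right)} \left(-3\right) = \left(-1 + 6\right) \left(-3\right) = 5 \left(-3\right) = -15$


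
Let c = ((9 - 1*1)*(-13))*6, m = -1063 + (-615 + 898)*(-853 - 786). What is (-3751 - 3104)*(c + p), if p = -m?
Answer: -3182611980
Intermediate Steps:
m = -464900 (m = -1063 + 283*(-1639) = -1063 - 463837 = -464900)
p = 464900 (p = -1*(-464900) = 464900)
c = -624 (c = ((9 - 1)*(-13))*6 = (8*(-13))*6 = -104*6 = -624)
(-3751 - 3104)*(c + p) = (-3751 - 3104)*(-624 + 464900) = -6855*464276 = -3182611980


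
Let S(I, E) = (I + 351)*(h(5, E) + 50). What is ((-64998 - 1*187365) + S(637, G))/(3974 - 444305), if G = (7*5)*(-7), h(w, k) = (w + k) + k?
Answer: 227381/146777 ≈ 1.5492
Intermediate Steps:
h(w, k) = w + 2*k (h(w, k) = (k + w) + k = w + 2*k)
G = -245 (G = 35*(-7) = -245)
S(I, E) = (55 + 2*E)*(351 + I) (S(I, E) = (I + 351)*((5 + 2*E) + 50) = (351 + I)*(55 + 2*E) = (55 + 2*E)*(351 + I))
((-64998 - 1*187365) + S(637, G))/(3974 - 444305) = ((-64998 - 1*187365) + (19305 + 55*637 + 702*(-245) + 2*(-245)*637))/(3974 - 444305) = ((-64998 - 187365) + (19305 + 35035 - 171990 - 312130))/(-440331) = (-252363 - 429780)*(-1/440331) = -682143*(-1/440331) = 227381/146777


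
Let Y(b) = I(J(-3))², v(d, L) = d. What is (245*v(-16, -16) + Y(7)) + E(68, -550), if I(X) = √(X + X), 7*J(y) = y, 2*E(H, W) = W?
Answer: -29371/7 ≈ -4195.9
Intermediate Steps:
E(H, W) = W/2
J(y) = y/7
I(X) = √2*√X (I(X) = √(2*X) = √2*√X)
Y(b) = -6/7 (Y(b) = (√2*√((⅐)*(-3)))² = (√2*√(-3/7))² = (√2*(I*√21/7))² = (I*√42/7)² = -6/7)
(245*v(-16, -16) + Y(7)) + E(68, -550) = (245*(-16) - 6/7) + (½)*(-550) = (-3920 - 6/7) - 275 = -27446/7 - 275 = -29371/7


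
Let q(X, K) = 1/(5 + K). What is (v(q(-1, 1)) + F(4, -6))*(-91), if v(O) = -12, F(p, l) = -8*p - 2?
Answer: 4186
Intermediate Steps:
F(p, l) = -2 - 8*p
(v(q(-1, 1)) + F(4, -6))*(-91) = (-12 + (-2 - 8*4))*(-91) = (-12 + (-2 - 32))*(-91) = (-12 - 34)*(-91) = -46*(-91) = 4186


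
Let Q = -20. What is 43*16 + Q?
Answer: 668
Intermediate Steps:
43*16 + Q = 43*16 - 20 = 688 - 20 = 668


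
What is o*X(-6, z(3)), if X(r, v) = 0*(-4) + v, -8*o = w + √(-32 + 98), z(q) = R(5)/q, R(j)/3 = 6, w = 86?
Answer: -129/2 - 3*√66/4 ≈ -70.593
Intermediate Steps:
R(j) = 18 (R(j) = 3*6 = 18)
z(q) = 18/q
o = -43/4 - √66/8 (o = -(86 + √(-32 + 98))/8 = -(86 + √66)/8 = -43/4 - √66/8 ≈ -11.766)
X(r, v) = v (X(r, v) = 0 + v = v)
o*X(-6, z(3)) = (-43/4 - √66/8)*(18/3) = (-43/4 - √66/8)*(18*(⅓)) = (-43/4 - √66/8)*6 = -129/2 - 3*√66/4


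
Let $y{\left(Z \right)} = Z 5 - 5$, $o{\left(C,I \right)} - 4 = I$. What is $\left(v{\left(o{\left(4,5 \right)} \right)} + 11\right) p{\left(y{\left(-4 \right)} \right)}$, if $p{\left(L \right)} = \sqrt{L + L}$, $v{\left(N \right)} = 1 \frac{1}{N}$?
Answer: $\frac{500 i \sqrt{2}}{9} \approx 78.567 i$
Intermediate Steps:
$o{\left(C,I \right)} = 4 + I$
$v{\left(N \right)} = \frac{1}{N}$
$y{\left(Z \right)} = -5 + 5 Z$ ($y{\left(Z \right)} = 5 Z - 5 = -5 + 5 Z$)
$p{\left(L \right)} = \sqrt{2} \sqrt{L}$ ($p{\left(L \right)} = \sqrt{2 L} = \sqrt{2} \sqrt{L}$)
$\left(v{\left(o{\left(4,5 \right)} \right)} + 11\right) p{\left(y{\left(-4 \right)} \right)} = \left(\frac{1}{4 + 5} + 11\right) \sqrt{2} \sqrt{-5 + 5 \left(-4\right)} = \left(\frac{1}{9} + 11\right) \sqrt{2} \sqrt{-5 - 20} = \left(\frac{1}{9} + 11\right) \sqrt{2} \sqrt{-25} = \frac{100 \sqrt{2} \cdot 5 i}{9} = \frac{100 \cdot 5 i \sqrt{2}}{9} = \frac{500 i \sqrt{2}}{9}$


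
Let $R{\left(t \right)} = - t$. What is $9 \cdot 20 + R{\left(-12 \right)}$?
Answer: $192$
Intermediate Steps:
$9 \cdot 20 + R{\left(-12 \right)} = 9 \cdot 20 - -12 = 180 + 12 = 192$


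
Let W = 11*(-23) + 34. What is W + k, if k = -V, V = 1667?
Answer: -1886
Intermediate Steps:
k = -1667 (k = -1*1667 = -1667)
W = -219 (W = -253 + 34 = -219)
W + k = -219 - 1667 = -1886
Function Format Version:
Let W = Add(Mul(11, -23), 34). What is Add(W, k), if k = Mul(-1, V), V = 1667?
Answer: -1886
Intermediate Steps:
k = -1667 (k = Mul(-1, 1667) = -1667)
W = -219 (W = Add(-253, 34) = -219)
Add(W, k) = Add(-219, -1667) = -1886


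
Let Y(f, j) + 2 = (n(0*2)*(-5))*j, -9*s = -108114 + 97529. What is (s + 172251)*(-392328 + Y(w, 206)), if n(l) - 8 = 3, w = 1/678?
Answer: -630050289040/9 ≈ -7.0006e+10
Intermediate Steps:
w = 1/678 ≈ 0.0014749
n(l) = 11 (n(l) = 8 + 3 = 11)
s = 10585/9 (s = -(-108114 + 97529)/9 = -⅑*(-10585) = 10585/9 ≈ 1176.1)
Y(f, j) = -2 - 55*j (Y(f, j) = -2 + (11*(-5))*j = -2 - 55*j)
(s + 172251)*(-392328 + Y(w, 206)) = (10585/9 + 172251)*(-392328 + (-2 - 55*206)) = 1560844*(-392328 + (-2 - 11330))/9 = 1560844*(-392328 - 11332)/9 = (1560844/9)*(-403660) = -630050289040/9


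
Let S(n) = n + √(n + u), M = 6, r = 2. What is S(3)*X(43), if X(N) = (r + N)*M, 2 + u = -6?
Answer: 810 + 270*I*√5 ≈ 810.0 + 603.74*I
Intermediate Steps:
u = -8 (u = -2 - 6 = -8)
X(N) = 12 + 6*N (X(N) = (2 + N)*6 = 12 + 6*N)
S(n) = n + √(-8 + n) (S(n) = n + √(n - 8) = n + √(-8 + n))
S(3)*X(43) = (3 + √(-8 + 3))*(12 + 6*43) = (3 + √(-5))*(12 + 258) = (3 + I*√5)*270 = 810 + 270*I*√5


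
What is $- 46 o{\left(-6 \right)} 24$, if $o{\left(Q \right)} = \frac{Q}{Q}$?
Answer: $-1104$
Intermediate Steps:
$o{\left(Q \right)} = 1$
$- 46 o{\left(-6 \right)} 24 = \left(-46\right) 1 \cdot 24 = \left(-46\right) 24 = -1104$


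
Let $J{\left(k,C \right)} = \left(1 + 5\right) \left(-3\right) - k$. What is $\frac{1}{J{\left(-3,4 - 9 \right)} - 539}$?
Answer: $- \frac{1}{554} \approx -0.0018051$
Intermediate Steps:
$J{\left(k,C \right)} = -18 - k$ ($J{\left(k,C \right)} = 6 \left(-3\right) - k = -18 - k$)
$\frac{1}{J{\left(-3,4 - 9 \right)} - 539} = \frac{1}{\left(-18 - -3\right) - 539} = \frac{1}{\left(-18 + 3\right) - 539} = \frac{1}{-15 - 539} = \frac{1}{-554} = - \frac{1}{554}$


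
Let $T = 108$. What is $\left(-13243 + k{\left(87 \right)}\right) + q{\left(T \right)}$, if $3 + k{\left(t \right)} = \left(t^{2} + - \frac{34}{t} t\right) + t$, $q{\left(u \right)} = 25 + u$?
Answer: $-5491$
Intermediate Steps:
$k{\left(t \right)} = -37 + t + t^{2}$ ($k{\left(t \right)} = -3 + \left(\left(t^{2} + - \frac{34}{t} t\right) + t\right) = -3 + \left(\left(t^{2} - 34\right) + t\right) = -3 + \left(\left(-34 + t^{2}\right) + t\right) = -3 + \left(-34 + t + t^{2}\right) = -37 + t + t^{2}$)
$\left(-13243 + k{\left(87 \right)}\right) + q{\left(T \right)} = \left(-13243 + \left(-37 + 87 + 87^{2}\right)\right) + \left(25 + 108\right) = \left(-13243 + \left(-37 + 87 + 7569\right)\right) + 133 = \left(-13243 + 7619\right) + 133 = -5624 + 133 = -5491$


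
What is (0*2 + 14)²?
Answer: 196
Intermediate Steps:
(0*2 + 14)² = (0 + 14)² = 14² = 196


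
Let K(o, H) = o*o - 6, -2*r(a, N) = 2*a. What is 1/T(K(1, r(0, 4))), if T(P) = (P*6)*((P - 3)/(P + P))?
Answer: -1/24 ≈ -0.041667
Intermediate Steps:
r(a, N) = -a
K(o, H) = -6 + o² (K(o, H) = o² - 6 = -6 + o²)
T(P) = -9 + 3*P (T(P) = (6*P)*((-3 + P)/((2*P))) = (6*P)*((-3 + P)*(1/(2*P))) = (6*P)*((-3 + P)/(2*P)) = -9 + 3*P)
1/T(K(1, r(0, 4))) = 1/(-9 + 3*(-6 + 1²)) = 1/(-9 + 3*(-6 + 1)) = 1/(-9 + 3*(-5)) = 1/(-9 - 15) = 1/(-24) = -1/24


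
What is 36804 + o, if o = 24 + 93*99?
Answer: 46035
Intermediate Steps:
o = 9231 (o = 24 + 9207 = 9231)
36804 + o = 36804 + 9231 = 46035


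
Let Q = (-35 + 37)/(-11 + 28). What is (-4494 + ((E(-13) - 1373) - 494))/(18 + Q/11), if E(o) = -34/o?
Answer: -15457233/43784 ≈ -353.03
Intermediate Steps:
Q = 2/17 ≈ 0.11765
(-4494 + ((E(-13) - 1373) - 494))/(18 + Q/11) = (-4494 + ((-34/(-13) - 1373) - 494))/(18 + (2/17)/11) = (-4494 + ((-34*(-1/13) - 1373) - 494))/(18 + (2/17)*(1/11)) = (-4494 + ((34/13 - 1373) - 494))/(18 + 2/187) = (-4494 + (-17815/13 - 494))/(3368/187) = 187*(-4494 - 24237/13)/3368 = (187/3368)*(-82659/13) = -15457233/43784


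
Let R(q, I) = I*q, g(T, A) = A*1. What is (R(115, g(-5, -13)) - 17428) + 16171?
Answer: -2752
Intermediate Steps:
g(T, A) = A
(R(115, g(-5, -13)) - 17428) + 16171 = (-13*115 - 17428) + 16171 = (-1495 - 17428) + 16171 = -18923 + 16171 = -2752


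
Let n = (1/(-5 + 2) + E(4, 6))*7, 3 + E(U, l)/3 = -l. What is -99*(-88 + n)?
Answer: 27654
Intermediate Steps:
E(U, l) = -9 - 3*l (E(U, l) = -9 + 3*(-l) = -9 - 3*l)
n = -574/3 (n = (1/(-5 + 2) + (-9 - 3*6))*7 = (1/(-3) + (-9 - 18))*7 = (-⅓ - 27)*7 = -82/3*7 = -574/3 ≈ -191.33)
-99*(-88 + n) = -99*(-88 - 574/3) = -99*(-838/3) = 27654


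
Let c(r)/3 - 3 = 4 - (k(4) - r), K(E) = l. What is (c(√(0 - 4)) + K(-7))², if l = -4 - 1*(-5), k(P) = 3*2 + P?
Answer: 28 - 96*I ≈ 28.0 - 96.0*I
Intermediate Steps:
k(P) = 6 + P
l = 1 (l = -4 + 5 = 1)
K(E) = 1
c(r) = -9 + 3*r (c(r) = 9 + 3*(4 - ((6 + 4) - r)) = 9 + 3*(4 - (10 - r)) = 9 + 3*(4 + (-10 + r)) = 9 + 3*(-6 + r) = 9 + (-18 + 3*r) = -9 + 3*r)
(c(√(0 - 4)) + K(-7))² = ((-9 + 3*√(0 - 4)) + 1)² = ((-9 + 3*√(-4)) + 1)² = ((-9 + 3*(2*I)) + 1)² = ((-9 + 6*I) + 1)² = (-8 + 6*I)²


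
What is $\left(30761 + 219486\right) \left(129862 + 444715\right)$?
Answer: $143786170519$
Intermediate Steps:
$\left(30761 + 219486\right) \left(129862 + 444715\right) = 250247 \cdot 574577 = 143786170519$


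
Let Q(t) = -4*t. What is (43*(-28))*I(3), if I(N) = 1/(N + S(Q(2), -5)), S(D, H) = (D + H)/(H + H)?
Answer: -280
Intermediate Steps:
S(D, H) = (D + H)/(2*H) (S(D, H) = (D + H)/((2*H)) = (D + H)*(1/(2*H)) = (D + H)/(2*H))
I(N) = 1/(13/10 + N) (I(N) = 1/(N + (½)*(-4*2 - 5)/(-5)) = 1/(N + (½)*(-⅕)*(-8 - 5)) = 1/(N + (½)*(-⅕)*(-13)) = 1/(N + 13/10) = 1/(13/10 + N))
(43*(-28))*I(3) = (43*(-28))*(10/(13 + 10*3)) = -12040/(13 + 30) = -12040/43 = -1204*10/43 = -280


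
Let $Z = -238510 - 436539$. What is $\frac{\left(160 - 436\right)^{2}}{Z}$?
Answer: $- \frac{76176}{675049} \approx -0.11285$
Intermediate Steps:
$Z = -675049$
$\frac{\left(160 - 436\right)^{2}}{Z} = \frac{\left(160 - 436\right)^{2}}{-675049} = \left(-276\right)^{2} \left(- \frac{1}{675049}\right) = 76176 \left(- \frac{1}{675049}\right) = - \frac{76176}{675049}$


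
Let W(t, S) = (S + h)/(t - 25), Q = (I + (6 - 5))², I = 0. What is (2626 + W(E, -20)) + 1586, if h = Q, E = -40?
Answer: 273799/65 ≈ 4212.3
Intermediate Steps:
Q = 1 (Q = (0 + (6 - 5))² = (0 + 1)² = 1² = 1)
h = 1
W(t, S) = (1 + S)/(-25 + t) (W(t, S) = (S + 1)/(t - 25) = (1 + S)/(-25 + t))
(2626 + W(E, -20)) + 1586 = (2626 + (1 - 20)/(-25 - 40)) + 1586 = (2626 - 19/(-65)) + 1586 = (2626 - 1/65*(-19)) + 1586 = (2626 + 19/65) + 1586 = 170709/65 + 1586 = 273799/65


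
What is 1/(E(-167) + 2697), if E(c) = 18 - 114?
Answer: 1/2601 ≈ 0.00038447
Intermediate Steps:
E(c) = -96
1/(E(-167) + 2697) = 1/(-96 + 2697) = 1/2601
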